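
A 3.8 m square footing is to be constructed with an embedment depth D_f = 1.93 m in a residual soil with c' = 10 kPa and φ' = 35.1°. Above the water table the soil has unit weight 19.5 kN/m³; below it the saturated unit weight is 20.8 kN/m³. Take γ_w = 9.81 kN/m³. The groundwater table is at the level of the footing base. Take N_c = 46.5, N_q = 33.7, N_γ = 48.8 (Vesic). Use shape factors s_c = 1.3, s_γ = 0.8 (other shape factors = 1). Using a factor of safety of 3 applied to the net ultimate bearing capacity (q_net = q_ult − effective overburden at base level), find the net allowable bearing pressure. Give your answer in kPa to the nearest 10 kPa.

q = γ·D_f = 19.5 × 1.93 = 37.635 kPa.
For the ½γBN_γ term take γ' = 20.8 − 9.81 = 10.99 kN/m³ (soil below base is submerged).
c·N_c·s_c = 10 × 46.5 × 1.3 = 604.5 kPa
q·N_q = 37.635 × 33.7 = 1268.3 kPa
0.5·γ·B·N_γ·s_γ = 0.5 × 10.99 × 3.8 × 48.8 × 0.8 = 815.19 kPa
q_ult = 604.5 + 1268.3 + 815.19 = 2688 kPa.
Net ultimate: q_net = 2688 − 37.635 = 2650.4 kPa.
q_all(net) = 2650.4 / 3 = 883.45 kPa.

q_all(net) ≈ 880 kPa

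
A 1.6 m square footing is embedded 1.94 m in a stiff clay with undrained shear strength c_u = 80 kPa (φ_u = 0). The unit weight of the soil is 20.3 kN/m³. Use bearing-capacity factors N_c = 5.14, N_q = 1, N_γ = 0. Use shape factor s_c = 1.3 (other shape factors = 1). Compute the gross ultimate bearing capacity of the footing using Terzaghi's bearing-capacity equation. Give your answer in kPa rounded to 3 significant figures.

q = γ·D_f = 20.3 × 1.94 = 39.382 kPa.
c·N_c·s_c = 80 × 5.14 × 1.3 = 534.56 kPa
q·N_q = 39.382 × 1 = 39.382 kPa
q_ult = 534.56 + 39.382 = 573.94 kPa.

q_ult ≈ 574 kPa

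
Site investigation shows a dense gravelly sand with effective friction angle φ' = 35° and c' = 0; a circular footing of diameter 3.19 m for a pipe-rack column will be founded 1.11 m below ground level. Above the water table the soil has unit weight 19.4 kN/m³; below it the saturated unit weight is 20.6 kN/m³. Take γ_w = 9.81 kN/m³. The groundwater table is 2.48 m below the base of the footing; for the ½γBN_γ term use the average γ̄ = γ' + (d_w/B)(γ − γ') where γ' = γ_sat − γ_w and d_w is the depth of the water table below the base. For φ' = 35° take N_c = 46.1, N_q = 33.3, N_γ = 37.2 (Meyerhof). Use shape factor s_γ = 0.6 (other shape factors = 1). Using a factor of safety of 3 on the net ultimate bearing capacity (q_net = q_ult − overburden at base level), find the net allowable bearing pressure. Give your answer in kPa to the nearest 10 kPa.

q_all(net) ≈ 440 kPa

Overburden at base level: q = 19.4 × 1.11 = 21.534 kPa.
The water table is 2.48 m below the base (< B = 3.19 m), so the ½γBN_γ term uses γ̄ = γ' + (d_w/B)(γ − γ') = 10.79 + (2.48/3.19)(19.4 − 10.79) = 17.484 kN/m³.
Surcharge term q·N_q = 21.534 × 33.3 = 717.08 kPa; self-weight term 0.5·γ·B·N_γ·s_γ = 0.5 × 17.484 × 3.19 × 37.2 × 0.6 = 622.43 kPa.
q_ult = 717.08 + 622.43 = 1339.5 kPa.
q_net = 1339.5 − 21.534 = 1318 kPa.
q_all(net) = 1318 / 3 = 439.32 kPa.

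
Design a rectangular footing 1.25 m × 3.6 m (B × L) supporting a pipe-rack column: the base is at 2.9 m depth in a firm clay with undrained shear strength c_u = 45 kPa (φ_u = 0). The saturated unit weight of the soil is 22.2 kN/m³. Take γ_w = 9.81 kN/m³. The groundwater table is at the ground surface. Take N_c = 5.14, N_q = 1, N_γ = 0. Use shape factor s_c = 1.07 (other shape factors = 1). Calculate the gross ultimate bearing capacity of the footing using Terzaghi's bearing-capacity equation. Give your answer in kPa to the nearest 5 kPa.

γ' = 22.2 − 9.81 = 12.39 kN/m³ (submerged throughout). q = 12.39 × 2.9 = 35.931 kPa.
c·N_c·s_c = 45 × 5.14 × 1.07 = 247.49 kPa
q·N_q = 35.931 × 1 = 35.931 kPa
q_ult = 247.49 + 35.931 = 283.42 kPa.

q_ult ≈ 285 kPa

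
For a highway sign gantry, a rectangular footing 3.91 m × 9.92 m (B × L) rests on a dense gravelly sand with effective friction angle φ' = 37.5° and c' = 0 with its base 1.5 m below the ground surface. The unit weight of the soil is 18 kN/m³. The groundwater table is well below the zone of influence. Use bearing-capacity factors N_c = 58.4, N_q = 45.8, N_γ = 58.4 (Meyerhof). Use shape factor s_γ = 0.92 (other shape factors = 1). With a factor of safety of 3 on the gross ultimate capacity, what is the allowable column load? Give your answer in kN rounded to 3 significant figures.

q = γ·D_f = 18 × 1.5 = 27 kPa.
q·N_q = 27 × 45.8 = 1236.6 kPa
0.5·γ·B·N_γ·s_γ = 0.5 × 18 × 3.91 × 58.4 × 0.92 = 1890.7 kPa
q_ult = 1236.6 + 1890.7 = 3127.3 kPa.
Gross allowable pressure q_all = 3127.3 / 3 = 1042.4 kPa.
Footing area = 38.7872 m², so allowable column load = 1042.4 × 38.7872 = 40433 kN.

P_all ≈ 40400 kN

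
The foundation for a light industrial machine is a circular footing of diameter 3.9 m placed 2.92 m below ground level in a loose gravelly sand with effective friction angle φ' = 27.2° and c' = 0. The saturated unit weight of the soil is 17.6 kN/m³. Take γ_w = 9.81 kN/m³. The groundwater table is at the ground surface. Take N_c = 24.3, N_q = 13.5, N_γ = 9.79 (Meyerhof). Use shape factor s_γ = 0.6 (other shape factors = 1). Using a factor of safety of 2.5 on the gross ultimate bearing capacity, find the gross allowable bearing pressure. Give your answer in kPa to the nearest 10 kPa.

q_all ≈ 160 kPa

γ' = 17.6 − 9.81 = 7.79 kN/m³ (submerged throughout). q = 7.79 × 2.92 = 22.747 kPa; the same γ' applies in the ½γBN_γ term.
q·N_q = 22.747 × 13.5 = 307.08 kPa
0.5·γ·B·N_γ·s_γ = 0.5 × 7.79 × 3.9 × 9.79 × 0.6 = 89.229 kPa
q_ult = 307.08 + 89.229 = 396.31 kPa.
q_all = 396.31 / 2.5 = 158.52 kPa.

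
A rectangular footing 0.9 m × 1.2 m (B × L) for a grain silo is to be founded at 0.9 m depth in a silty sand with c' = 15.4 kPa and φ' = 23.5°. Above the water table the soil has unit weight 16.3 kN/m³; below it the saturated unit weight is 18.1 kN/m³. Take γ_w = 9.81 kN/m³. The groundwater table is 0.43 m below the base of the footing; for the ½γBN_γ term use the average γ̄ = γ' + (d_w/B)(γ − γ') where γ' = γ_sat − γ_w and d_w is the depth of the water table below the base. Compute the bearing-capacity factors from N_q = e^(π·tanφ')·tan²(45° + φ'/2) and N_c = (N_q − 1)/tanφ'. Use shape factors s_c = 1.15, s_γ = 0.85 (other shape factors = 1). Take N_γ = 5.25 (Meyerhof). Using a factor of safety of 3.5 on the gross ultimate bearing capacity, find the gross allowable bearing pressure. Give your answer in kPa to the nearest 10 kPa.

N_q = e^(π·tan23.5°)·tan²(56.75°) = 9.12; N_c = (N_q − 1)/tanφ' = 18.67.
Overburden at base level: q = 16.3 × 0.9 = 14.67 kPa.
The water table is 0.43 m below the base (< B = 0.9 m), so the ½γBN_γ term uses γ̄ = γ' + (d_w/B)(γ − γ') = 8.29 + (0.43/0.9)(16.3 − 8.29) = 12.117 kN/m³.
Cohesion term c·N_c·s_c = 15.4 × 18.672 × 1.15 = 330.68 kPa; surcharge term q·N_q = 14.67 × 9.1187 = 133.77 kPa; self-weight term 0.5·γ·B·N_γ·s_γ = 0.5 × 12.117 × 0.9 × 5.25 × 0.85 = 24.332 kPa.
q_ult = 330.68 + 133.77 + 24.332 = 488.78 kPa.
q_all = 488.78 / 3.5 = 139.65 kPa.

q_all ≈ 140 kPa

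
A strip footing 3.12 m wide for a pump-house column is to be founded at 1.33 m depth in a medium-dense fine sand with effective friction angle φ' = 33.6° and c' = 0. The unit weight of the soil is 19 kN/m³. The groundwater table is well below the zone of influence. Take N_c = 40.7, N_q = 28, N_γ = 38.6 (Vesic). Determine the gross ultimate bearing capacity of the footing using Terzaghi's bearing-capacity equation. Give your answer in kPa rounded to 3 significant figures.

q_ult ≈ 1850 kPa

Effective surcharge at the founding depth q = γ·D_f = 19 × 1.33 = 25.27 kPa.
q_ult = q·N_q + 0.5·γ·B·N_γ
     = 25.27 × 28 + 0.5 × 19 × 3.12 × 38.6
     = 707.56 + 1144.1 = 1851.7 kPa.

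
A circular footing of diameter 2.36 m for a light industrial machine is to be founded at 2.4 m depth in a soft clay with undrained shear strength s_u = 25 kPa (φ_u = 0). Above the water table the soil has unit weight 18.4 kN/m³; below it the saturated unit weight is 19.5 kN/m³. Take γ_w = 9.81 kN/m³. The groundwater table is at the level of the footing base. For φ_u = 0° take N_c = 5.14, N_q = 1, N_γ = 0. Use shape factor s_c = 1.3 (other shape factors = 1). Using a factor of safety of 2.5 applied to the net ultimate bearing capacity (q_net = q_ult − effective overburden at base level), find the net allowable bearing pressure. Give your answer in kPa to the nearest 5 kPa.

Overburden at base level: q = 18.4 × 2.4 = 44.16 kPa.
Cohesion term c·N_c·s_c = 25 × 5.14 × 1.3 = 167.05 kPa; surcharge term q·N_q = 44.16 × 1 = 44.16 kPa.
q_ult = 167.05 + 44.16 = 211.21 kPa.
Net ultimate: q_net = 211.21 − 44.16 = 167.05 kPa.
q_all(net) = 167.05 / 2.5 = 66.82 kPa.

q_all(net) ≈ 65 kPa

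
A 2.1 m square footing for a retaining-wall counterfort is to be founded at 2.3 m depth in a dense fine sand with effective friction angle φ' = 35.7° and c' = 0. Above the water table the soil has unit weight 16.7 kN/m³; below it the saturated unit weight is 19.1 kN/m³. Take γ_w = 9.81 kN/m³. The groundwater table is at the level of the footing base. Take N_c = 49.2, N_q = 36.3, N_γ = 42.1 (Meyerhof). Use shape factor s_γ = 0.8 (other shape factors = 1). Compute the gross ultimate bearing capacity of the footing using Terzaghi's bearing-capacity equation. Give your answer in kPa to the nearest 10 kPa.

q_ult ≈ 1720 kPa

q = γ·D_f = 16.7 × 2.3 = 38.41 kPa.
For the ½γBN_γ term take γ' = 19.1 − 9.81 = 9.29 kN/m³ (soil below base is submerged).
q·N_q = 38.41 × 36.3 = 1394.3 kPa
0.5·γ·B·N_γ·s_γ = 0.5 × 9.29 × 2.1 × 42.1 × 0.8 = 328.53 kPa
q_ult = 1394.3 + 328.53 = 1722.8 kPa.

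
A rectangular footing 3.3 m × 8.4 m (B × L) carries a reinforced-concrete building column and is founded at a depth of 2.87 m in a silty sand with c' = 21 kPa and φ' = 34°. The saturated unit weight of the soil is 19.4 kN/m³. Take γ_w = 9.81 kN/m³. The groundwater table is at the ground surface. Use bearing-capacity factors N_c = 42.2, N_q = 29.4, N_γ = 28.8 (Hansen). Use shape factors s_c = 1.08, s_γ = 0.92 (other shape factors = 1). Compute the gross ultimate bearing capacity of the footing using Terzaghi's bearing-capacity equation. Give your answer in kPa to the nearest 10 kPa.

With the water table at the surface the whole profile is submerged: γ' = 19.4 − 9.81 = 9.59 kN/m³, so q = γ'·D_f = 27.523 kPa; the same γ' applies in the ½γBN_γ term.
q_ult = c·N_c·s_c + q·N_q + 0.5·γ·B·N_γ·s_γ
     = 21 × 42.2 × 1.08 + 27.523 × 29.4 + 0.5 × 9.59 × 3.3 × 28.8 × 0.92
     = 957.1 + 809.19 + 419.26 = 2185.5 kPa.

q_ult ≈ 2190 kPa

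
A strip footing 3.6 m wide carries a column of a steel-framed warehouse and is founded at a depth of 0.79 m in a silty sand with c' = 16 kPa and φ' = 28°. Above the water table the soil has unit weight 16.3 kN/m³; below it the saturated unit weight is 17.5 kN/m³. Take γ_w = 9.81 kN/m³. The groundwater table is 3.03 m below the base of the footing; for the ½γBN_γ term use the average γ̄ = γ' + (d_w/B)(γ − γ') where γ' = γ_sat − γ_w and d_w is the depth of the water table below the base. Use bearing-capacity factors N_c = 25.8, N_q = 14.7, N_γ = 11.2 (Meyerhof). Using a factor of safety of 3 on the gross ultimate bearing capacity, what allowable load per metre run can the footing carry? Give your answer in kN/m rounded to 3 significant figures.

≈ 1080 kN/m

Overburden at base level: q = 16.3 × 0.79 = 12.877 kPa.
The water table is 3.03 m below the base (< B = 3.6 m), so the ½γBN_γ term uses γ̄ = γ' + (d_w/B)(γ − γ') = 7.69 + (3.03/3.6)(16.3 − 7.69) = 14.937 kN/m³.
Cohesion term c·N_c = 16 × 25.8 = 412.8 kPa; surcharge term q·N_q = 12.877 × 14.7 = 189.29 kPa; self-weight term 0.5·γ·B·N_γ = 0.5 × 14.937 × 3.6 × 11.2 = 301.12 kPa.
q_ult = 412.8 + 189.29 + 301.12 = 903.22 kPa.
Gross allowable pressure q_all = 903.22 / 3 = 301.07 kPa.
Allowable wall load = q_all × B = 301.07 × 3.6 = 1083.9 kN per metre run.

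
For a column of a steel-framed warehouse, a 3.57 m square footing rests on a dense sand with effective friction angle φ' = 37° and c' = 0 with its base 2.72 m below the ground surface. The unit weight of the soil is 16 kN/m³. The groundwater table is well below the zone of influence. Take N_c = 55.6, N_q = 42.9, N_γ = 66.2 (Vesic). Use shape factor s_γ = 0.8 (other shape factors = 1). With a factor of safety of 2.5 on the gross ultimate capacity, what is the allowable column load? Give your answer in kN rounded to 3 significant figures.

q = γ·D_f = 16 × 2.72 = 43.52 kPa.
q·N_q = 43.52 × 42.9 = 1867 kPa
0.5·γ·B·N_γ·s_γ = 0.5 × 16 × 3.57 × 66.2 × 0.8 = 1512.5 kPa
q_ult = 1867 + 1512.5 = 3379.5 kPa.
Gross allowable pressure q_all = 3379.5 / 2.5 = 1351.8 kPa.
Footing area = 12.7449 m², so allowable column load = 1351.8 × 12.7449 = 17229 kN.

P_all ≈ 17200 kN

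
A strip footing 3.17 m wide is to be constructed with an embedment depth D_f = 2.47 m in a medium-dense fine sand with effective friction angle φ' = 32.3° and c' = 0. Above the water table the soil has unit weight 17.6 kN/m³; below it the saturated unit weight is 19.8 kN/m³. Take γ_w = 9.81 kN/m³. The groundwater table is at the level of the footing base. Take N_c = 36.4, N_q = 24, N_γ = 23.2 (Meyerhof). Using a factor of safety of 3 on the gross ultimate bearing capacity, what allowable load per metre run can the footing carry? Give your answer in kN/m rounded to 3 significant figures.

q = γ·D_f = 17.6 × 2.47 = 43.472 kPa.
For the ½γBN_γ term take γ' = 19.8 − 9.81 = 9.99 kN/m³ (soil below base is submerged).
q·N_q = 43.472 × 24 = 1043.3 kPa
0.5·γ·B·N_γ = 0.5 × 9.99 × 3.17 × 23.2 = 367.35 kPa
q_ult = 1043.3 + 367.35 = 1410.7 kPa.
Gross allowable pressure q_all = 1410.7 / 3 = 470.23 kPa.
Allowable wall load = q_all × B = 470.23 × 3.17 = 1490.6 kN per metre run.

≈ 1490 kN/m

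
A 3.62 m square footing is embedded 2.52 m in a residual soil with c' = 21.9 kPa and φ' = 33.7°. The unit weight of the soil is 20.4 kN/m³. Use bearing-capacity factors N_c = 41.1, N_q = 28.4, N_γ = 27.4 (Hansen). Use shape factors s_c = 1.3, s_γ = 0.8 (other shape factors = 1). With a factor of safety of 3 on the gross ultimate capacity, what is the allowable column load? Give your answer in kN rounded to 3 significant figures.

Overburden at base level: q = 20.4 × 2.52 = 51.408 kPa.
Cohesion term c·N_c·s_c = 21.9 × 41.1 × 1.3 = 1170.1 kPa; surcharge term q·N_q = 51.408 × 28.4 = 1460 kPa; self-weight term 0.5·γ·B·N_γ·s_γ = 0.5 × 20.4 × 3.62 × 27.4 × 0.8 = 809.37 kPa.
q_ult = 1170.1 + 1460 + 809.37 = 3439.5 kPa.
Gross allowable pressure q_all = 3439.5 / 3 = 1146.5 kPa.
Footing area = 13.1044 m², so allowable column load = 1146.5 × 13.1044 = 15024 kN.

P_all ≈ 15000 kN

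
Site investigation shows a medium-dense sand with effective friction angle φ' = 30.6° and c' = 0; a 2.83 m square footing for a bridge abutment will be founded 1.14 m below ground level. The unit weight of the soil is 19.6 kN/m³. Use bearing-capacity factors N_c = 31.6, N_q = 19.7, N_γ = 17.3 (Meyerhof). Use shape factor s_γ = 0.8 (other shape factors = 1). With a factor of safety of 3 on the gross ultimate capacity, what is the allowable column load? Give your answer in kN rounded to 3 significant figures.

P_all ≈ 2200 kN

q = γ·D_f = 19.6 × 1.14 = 22.344 kPa.
q·N_q = 22.344 × 19.7 = 440.18 kPa
0.5·γ·B·N_γ·s_γ = 0.5 × 19.6 × 2.83 × 17.3 × 0.8 = 383.84 kPa
q_ult = 440.18 + 383.84 = 824.02 kPa.
Gross allowable pressure q_all = 824.02 / 3 = 274.67 kPa.
Footing area = 8.0089 m², so allowable column load = 274.67 × 8.0089 = 2199.8 kN.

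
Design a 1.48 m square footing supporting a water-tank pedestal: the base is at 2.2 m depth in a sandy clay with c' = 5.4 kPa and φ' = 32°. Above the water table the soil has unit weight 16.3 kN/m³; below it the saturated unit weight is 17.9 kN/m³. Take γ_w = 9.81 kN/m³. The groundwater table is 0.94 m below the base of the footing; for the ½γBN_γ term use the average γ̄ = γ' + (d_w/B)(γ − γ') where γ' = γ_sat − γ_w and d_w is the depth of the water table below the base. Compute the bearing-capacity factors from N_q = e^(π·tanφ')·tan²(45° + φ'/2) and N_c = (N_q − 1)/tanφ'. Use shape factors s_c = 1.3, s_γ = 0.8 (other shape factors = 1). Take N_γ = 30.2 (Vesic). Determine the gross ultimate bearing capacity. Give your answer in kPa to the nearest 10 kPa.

q_ult ≈ 1320 kPa

tan32° = 0.6249, so N_q = e^(π×0.6249)·tan²(61°) = 7.121 × 3.255 = 23.18.
N_c = (23.18 − 1)/tan32° = 35.49.
Effective surcharge at the founding depth q = γ·D_f = 16.3 × 2.2 = 35.86 kPa.
With d_w = 0.94 m < B, γ̄ = 8.09 + (0.94/1.48) × (16.3 − 8.09) = 13.304 kN/m³.
q_ult = c·N_c·s_c + q·N_q + 0.5·γ·B·N_γ·s_γ
     = 5.4 × 35.49 × 1.3 + 35.86 × 23.177 + 0.5 × 13.304 × 1.48 × 30.2 × 0.8
     = 249.14 + 831.12 + 237.86 = 1318.1 kPa.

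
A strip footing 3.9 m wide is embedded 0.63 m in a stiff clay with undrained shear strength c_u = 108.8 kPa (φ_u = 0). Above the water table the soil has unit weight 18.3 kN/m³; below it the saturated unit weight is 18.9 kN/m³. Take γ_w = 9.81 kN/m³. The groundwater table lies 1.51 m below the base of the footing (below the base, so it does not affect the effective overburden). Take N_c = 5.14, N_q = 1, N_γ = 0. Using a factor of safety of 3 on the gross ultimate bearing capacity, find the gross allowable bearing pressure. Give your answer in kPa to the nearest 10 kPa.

q = γ·D_f = 18.3 × 0.63 = 11.529 kPa.
c·N_c = 108.8 × 5.14 = 559.23 kPa
q·N_q = 11.529 × 1 = 11.529 kPa
q_ult = 559.23 + 11.529 = 570.76 kPa.
q_all = 570.76 / 3 = 190.25 kPa.

q_all ≈ 190 kPa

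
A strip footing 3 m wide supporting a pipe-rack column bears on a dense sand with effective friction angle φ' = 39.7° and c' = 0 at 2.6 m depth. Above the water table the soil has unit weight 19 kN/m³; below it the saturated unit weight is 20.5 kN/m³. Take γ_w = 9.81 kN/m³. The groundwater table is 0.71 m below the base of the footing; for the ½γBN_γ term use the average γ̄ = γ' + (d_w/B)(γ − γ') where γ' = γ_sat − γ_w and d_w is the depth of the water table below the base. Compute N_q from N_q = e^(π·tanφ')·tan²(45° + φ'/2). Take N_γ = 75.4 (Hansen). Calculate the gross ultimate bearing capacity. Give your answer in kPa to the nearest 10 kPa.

tan39.7° = 0.8302, so N_q = e^(π×0.8302)·tan²(64.85°) = 13.575 × 4.537 = 61.58.
Overburden at base level: q = 19 × 2.6 = 49.4 kPa.
The water table is 0.71 m below the base (< B = 3 m), so the ½γBN_γ term uses γ̄ = γ' + (d_w/B)(γ − γ') = 10.69 + (0.71/3)(19 − 10.69) = 12.657 kN/m³.
Surcharge term q·N_q = 49.4 × 61.583 = 3042.2 kPa; self-weight term 0.5·γ·B·N_γ = 0.5 × 12.657 × 3 × 75.4 = 1431.5 kPa.
q_ult = 3042.2 + 1431.5 = 4473.7 kPa.

q_ult ≈ 4470 kPa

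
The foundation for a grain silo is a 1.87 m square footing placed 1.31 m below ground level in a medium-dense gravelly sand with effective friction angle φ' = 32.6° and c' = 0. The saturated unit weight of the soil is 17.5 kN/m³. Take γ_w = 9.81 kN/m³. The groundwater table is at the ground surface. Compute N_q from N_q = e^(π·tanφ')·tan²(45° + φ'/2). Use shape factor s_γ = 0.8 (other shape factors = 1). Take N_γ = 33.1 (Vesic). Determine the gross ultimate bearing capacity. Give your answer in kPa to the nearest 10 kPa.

tan32.6° = 0.6395, so N_q = e^(π×0.6395)·tan²(61.3°) = 7.457 × 3.336 = 24.88.
With the water table at the surface the whole profile is submerged: γ' = 17.5 − 9.81 = 7.69 kN/m³, so q = γ'·D_f = 10.074 kPa; the same γ' applies in the ½γBN_γ term.
q_ult = q·N_q + 0.5·γ·B·N_γ·s_γ
     = 10.074 × 24.878 + 0.5 × 7.69 × 1.87 × 33.1 × 0.8
     = 250.62 + 190.4 = 441.01 kPa.

q_ult ≈ 440 kPa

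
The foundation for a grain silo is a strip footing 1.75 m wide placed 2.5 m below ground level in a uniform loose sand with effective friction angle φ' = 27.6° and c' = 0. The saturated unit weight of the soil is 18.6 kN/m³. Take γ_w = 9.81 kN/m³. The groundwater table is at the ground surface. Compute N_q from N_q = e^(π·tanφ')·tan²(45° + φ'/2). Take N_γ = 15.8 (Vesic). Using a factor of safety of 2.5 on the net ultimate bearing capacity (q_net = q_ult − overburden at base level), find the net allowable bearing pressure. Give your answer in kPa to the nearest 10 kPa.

q_all(net) ≈ 160 kPa

N_q = e^(π·tan27.6°)·tan²(58.8°) = 14.09.
With the water table at the surface the whole profile is submerged: γ' = 18.6 − 9.81 = 8.79 kN/m³, so q = γ'·D_f = 21.975 kPa; the same γ' applies in the ½γBN_γ term.
q_ult = q·N_q + 0.5·γ·B·N_γ
     = 21.975 × 14.089 + 0.5 × 8.79 × 1.75 × 15.8
     = 309.6 + 121.52 = 431.12 kPa.
q_net = 431.12 − 21.975 = 409.15 kPa.
q_all(net) = 409.15 / 2.5 = 163.66 kPa.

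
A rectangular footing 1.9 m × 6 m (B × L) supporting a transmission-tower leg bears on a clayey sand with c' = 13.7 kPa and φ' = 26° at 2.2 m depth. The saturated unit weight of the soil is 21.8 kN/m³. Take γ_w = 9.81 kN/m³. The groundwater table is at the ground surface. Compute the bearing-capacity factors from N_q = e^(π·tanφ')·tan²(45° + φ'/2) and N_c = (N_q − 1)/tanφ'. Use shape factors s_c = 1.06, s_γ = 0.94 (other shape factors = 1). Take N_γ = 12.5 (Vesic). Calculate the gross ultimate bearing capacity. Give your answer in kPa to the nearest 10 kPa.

q_ult ≈ 770 kPa

tan26° = 0.4877, so N_q = e^(π×0.4877)·tan²(58°) = 4.629 × 2.561 = 11.85.
N_c = (11.85 − 1)/tan26° = 22.25.
γ' = 21.8 − 9.81 = 11.99 kN/m³ (submerged throughout). q = 11.99 × 2.2 = 26.378 kPa; the same γ' applies in the ½γBN_γ term.
c·N_c·s_c = 13.7 × 22.254 × 1.06 = 323.18 kPa
q·N_q = 26.378 × 11.854 = 312.69 kPa
0.5·γ·B·N_γ·s_γ = 0.5 × 11.99 × 1.9 × 12.5 × 0.94 = 133.84 kPa
q_ult = 323.18 + 312.69 + 133.84 = 769.71 kPa.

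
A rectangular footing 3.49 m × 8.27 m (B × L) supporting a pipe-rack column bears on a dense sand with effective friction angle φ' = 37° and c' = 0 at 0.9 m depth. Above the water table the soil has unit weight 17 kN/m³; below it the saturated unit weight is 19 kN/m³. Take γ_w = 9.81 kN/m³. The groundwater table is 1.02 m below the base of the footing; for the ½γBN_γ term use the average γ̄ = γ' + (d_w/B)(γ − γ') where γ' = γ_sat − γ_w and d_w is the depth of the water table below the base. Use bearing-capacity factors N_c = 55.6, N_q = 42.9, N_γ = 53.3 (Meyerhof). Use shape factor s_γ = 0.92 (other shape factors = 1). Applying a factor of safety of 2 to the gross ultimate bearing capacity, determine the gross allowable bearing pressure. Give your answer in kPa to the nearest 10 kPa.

q_all ≈ 820 kPa

Overburden at base level: q = 17 × 0.9 = 15.3 kPa.
The water table is 1.02 m below the base (< B = 3.49 m), so the ½γBN_γ term uses γ̄ = γ' + (d_w/B)(γ − γ') = 9.19 + (1.02/3.49)(17 − 9.19) = 11.473 kN/m³.
Surcharge term q·N_q = 15.3 × 42.9 = 656.37 kPa; self-weight term 0.5·γ·B·N_γ·s_γ = 0.5 × 11.473 × 3.49 × 53.3 × 0.92 = 981.68 kPa.
q_ult = 656.37 + 981.68 = 1638.1 kPa.
q_all = q_ult / FS = 1638.1 / 2 = 819.03 kPa.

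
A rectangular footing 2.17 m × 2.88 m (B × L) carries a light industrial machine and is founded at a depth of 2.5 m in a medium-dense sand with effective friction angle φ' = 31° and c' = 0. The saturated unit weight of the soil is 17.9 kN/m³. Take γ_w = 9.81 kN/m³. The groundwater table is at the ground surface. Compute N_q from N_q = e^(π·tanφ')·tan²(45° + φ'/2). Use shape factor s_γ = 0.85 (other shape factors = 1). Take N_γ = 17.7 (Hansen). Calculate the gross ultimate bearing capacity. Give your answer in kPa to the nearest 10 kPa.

q_ult ≈ 550 kPa

tan31° = 0.6009, so N_q = e^(π×0.6009)·tan²(60.5°) = 6.604 × 3.124 = 20.63.
With the water table at the surface the whole profile is submerged: γ' = 17.9 − 9.81 = 8.09 kN/m³, so q = γ'·D_f = 20.225 kPa; the same γ' applies in the ½γBN_γ term.
q_ult = q·N_q + 0.5·γ·B·N_γ·s_γ
     = 20.225 × 20.631 + 0.5 × 8.09 × 2.17 × 17.7 × 0.85
     = 417.26 + 132.06 = 549.32 kPa.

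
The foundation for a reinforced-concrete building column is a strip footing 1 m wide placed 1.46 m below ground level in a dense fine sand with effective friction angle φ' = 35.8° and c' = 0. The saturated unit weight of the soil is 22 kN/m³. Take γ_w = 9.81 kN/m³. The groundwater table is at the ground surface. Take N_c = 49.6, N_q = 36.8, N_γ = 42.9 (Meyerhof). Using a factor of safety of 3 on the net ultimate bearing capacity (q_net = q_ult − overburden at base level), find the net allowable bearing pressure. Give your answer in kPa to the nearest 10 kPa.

q_all(net) ≈ 300 kPa

With the water table at the surface the whole profile is submerged: γ' = 22 − 9.81 = 12.19 kN/m³, so q = γ'·D_f = 17.797 kPa; the same γ' applies in the ½γBN_γ term.
q_ult = q·N_q + 0.5·γ·B·N_γ
     = 17.797 × 36.8 + 0.5 × 12.19 × 1 × 42.9
     = 654.94 + 261.48 = 916.42 kPa.
q_net = 916.42 − 17.797 = 898.62 kPa.
q_all(net) = 898.62 / 3 = 299.54 kPa.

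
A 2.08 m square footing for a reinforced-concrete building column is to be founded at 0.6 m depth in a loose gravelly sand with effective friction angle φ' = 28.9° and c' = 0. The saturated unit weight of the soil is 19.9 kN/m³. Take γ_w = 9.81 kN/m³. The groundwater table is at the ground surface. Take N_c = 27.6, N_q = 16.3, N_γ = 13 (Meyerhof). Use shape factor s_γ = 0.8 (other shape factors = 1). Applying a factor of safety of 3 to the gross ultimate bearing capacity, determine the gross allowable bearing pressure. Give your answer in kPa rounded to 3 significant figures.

γ' = 19.9 − 9.81 = 10.09 kN/m³ (submerged throughout). q = 10.09 × 0.6 = 6.054 kPa; the same γ' applies in the ½γBN_γ term.
q·N_q = 6.054 × 16.3 = 98.68 kPa
0.5·γ·B·N_γ·s_γ = 0.5 × 10.09 × 2.08 × 13 × 0.8 = 109.13 kPa
q_ult = 98.68 + 109.13 = 207.81 kPa.
q_all = q_ult / FS = 207.81 / 3 = 69.271 kPa.

q_all ≈ 69.3 kPa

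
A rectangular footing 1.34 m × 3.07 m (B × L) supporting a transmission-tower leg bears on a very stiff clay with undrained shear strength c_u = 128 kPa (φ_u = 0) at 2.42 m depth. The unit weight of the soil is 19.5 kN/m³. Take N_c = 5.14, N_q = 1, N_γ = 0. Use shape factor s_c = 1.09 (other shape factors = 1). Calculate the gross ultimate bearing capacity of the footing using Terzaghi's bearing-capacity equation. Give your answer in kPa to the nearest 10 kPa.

Effective surcharge at the founding depth q = γ·D_f = 19.5 × 2.42 = 47.19 kPa.
q_ult = c·N_c·s_c + q·N_q
     = 128 × 5.14 × 1.09 + 47.19 × 1
     = 717.13 + 47.19 = 764.32 kPa.

q_ult ≈ 760 kPa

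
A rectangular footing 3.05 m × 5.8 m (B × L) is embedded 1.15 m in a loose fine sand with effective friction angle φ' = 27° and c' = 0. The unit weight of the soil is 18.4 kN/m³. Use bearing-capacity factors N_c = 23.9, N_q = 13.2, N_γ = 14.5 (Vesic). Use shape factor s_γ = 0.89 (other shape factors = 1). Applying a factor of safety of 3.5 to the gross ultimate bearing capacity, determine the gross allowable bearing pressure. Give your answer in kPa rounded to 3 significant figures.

Overburden at base level: q = 18.4 × 1.15 = 21.16 kPa.
Surcharge term q·N_q = 21.16 × 13.2 = 279.31 kPa; self-weight term 0.5·γ·B·N_γ·s_γ = 0.5 × 18.4 × 3.05 × 14.5 × 0.89 = 362.11 kPa.
q_ult = 279.31 + 362.11 = 641.43 kPa.
q_all = q_ult / FS = 641.43 / 3.5 = 183.26 kPa.

q_all ≈ 183 kPa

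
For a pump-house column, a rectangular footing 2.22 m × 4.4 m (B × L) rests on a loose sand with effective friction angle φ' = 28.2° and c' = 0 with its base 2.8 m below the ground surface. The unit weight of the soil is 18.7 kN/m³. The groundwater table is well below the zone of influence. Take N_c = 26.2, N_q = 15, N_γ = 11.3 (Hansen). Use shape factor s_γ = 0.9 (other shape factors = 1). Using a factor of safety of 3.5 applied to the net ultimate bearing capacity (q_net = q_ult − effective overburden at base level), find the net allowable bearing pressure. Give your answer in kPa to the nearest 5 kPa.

Overburden at base level: q = 18.7 × 2.8 = 52.36 kPa.
Surcharge term q·N_q = 52.36 × 15 = 785.4 kPa; self-weight term 0.5·γ·B·N_γ·s_γ = 0.5 × 18.7 × 2.22 × 11.3 × 0.9 = 211.1 kPa.
q_ult = 785.4 + 211.1 = 996.5 kPa.
Net ultimate: q_net = 996.5 − 52.36 = 944.14 kPa.
q_all(net) = 944.14 / 3.5 = 269.75 kPa.

q_all(net) ≈ 270 kPa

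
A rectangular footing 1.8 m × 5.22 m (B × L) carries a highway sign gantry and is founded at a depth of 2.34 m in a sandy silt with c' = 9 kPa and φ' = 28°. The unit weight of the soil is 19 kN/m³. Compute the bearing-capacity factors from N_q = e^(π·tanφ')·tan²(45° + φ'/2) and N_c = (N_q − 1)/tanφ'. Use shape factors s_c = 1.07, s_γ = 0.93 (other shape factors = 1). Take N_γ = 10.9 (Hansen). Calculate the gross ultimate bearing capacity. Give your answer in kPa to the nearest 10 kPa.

tan28° = 0.5317, so N_q = e^(π×0.5317)·tan²(59°) = 5.314 × 2.77 = 14.72.
N_c = (14.72 − 1)/tan28° = 25.8.
q = γ·D_f = 19 × 2.34 = 44.46 kPa.
c·N_c·s_c = 9 × 25.803 × 1.07 = 248.49 kPa
q·N_q = 44.46 × 14.72 = 654.45 kPa
0.5·γ·B·N_γ·s_γ = 0.5 × 19 × 1.8 × 10.9 × 0.93 = 173.34 kPa
q_ult = 248.49 + 654.45 + 173.34 = 1076.3 kPa.

q_ult ≈ 1080 kPa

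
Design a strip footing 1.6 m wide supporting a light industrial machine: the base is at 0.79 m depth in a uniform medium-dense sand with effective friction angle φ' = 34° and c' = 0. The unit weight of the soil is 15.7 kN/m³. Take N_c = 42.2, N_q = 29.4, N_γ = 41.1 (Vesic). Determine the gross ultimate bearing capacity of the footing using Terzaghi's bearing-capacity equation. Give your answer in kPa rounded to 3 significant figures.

q_ult ≈ 881 kPa

Effective surcharge at the founding depth q = γ·D_f = 15.7 × 0.79 = 12.403 kPa.
q_ult = q·N_q + 0.5·γ·B·N_γ
     = 12.403 × 29.4 + 0.5 × 15.7 × 1.6 × 41.1
     = 364.65 + 516.22 = 880.86 kPa.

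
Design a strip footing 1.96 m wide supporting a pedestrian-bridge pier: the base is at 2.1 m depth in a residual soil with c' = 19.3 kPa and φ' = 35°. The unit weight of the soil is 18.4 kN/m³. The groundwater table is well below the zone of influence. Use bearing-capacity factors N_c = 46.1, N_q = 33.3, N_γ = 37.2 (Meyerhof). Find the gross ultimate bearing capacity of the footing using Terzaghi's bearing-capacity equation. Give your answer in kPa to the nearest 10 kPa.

Overburden at base level: q = 18.4 × 2.1 = 38.64 kPa.
Cohesion term c·N_c = 19.3 × 46.1 = 889.73 kPa; surcharge term q·N_q = 38.64 × 33.3 = 1286.7 kPa; self-weight term 0.5·γ·B·N_γ = 0.5 × 18.4 × 1.96 × 37.2 = 670.79 kPa.
q_ult = 889.73 + 1286.7 + 670.79 = 2847.2 kPa.

q_ult ≈ 2850 kPa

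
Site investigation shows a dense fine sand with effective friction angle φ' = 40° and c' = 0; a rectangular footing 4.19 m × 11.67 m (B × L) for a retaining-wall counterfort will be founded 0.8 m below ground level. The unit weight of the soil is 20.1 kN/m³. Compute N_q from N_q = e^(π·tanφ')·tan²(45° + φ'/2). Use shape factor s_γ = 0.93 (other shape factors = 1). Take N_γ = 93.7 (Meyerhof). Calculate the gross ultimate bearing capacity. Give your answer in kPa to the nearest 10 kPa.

q_ult ≈ 4700 kPa

tan40° = 0.8391, so N_q = e^(π×0.8391)·tan²(65°) = 13.959 × 4.599 = 64.2.
Effective surcharge at the founding depth q = γ·D_f = 20.1 × 0.8 = 16.08 kPa.
q_ult = q·N_q + 0.5·γ·B·N_γ·s_γ
     = 16.08 × 64.195 + 0.5 × 20.1 × 4.19 × 93.7 × 0.93
     = 1032.3 + 3669.5 = 4701.7 kPa.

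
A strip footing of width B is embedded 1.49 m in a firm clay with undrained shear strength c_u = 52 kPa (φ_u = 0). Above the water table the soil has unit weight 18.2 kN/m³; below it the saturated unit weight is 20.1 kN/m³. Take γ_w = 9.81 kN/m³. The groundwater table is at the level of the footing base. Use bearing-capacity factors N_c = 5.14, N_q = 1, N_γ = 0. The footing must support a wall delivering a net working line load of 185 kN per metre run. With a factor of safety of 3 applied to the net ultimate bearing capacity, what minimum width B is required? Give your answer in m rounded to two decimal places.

B = 2.08 m

Effective surcharge at the founding depth q = γ·D_f = 18.2 × 1.49 = 27.118 kPa.
q_ult = c·N_c + q·N_q
     = 52 × 5.14 + 27.118 × 1
     = 267.28 + 27.118 = 294.4 kPa.
For φ = 0 the ½γBN_γ term vanishes, so q_ult is independent of B. q_net = 294.4 − 27.118 = 267.28 kPa; q_all(net) = 267.28/3 = 89.093 kPa.
Required width B = w / q_all(net) = 185 / 89.093 = 2.076 m.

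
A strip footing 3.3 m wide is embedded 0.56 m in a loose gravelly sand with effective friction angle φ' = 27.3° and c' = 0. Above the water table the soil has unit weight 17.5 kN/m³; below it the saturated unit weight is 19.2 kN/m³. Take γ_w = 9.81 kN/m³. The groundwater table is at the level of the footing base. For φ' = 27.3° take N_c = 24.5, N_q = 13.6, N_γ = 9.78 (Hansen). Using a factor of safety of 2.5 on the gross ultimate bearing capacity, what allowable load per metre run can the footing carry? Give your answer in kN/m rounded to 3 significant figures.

≈ 376 kN/m

Effective surcharge at the founding depth q = γ·D_f = 17.5 × 0.56 = 9.8 kPa.
The water table coincides with the base, so in the self-weight term γ → γ' = 9.39 kN/m³.
q_ult = q·N_q + 0.5·γ·B·N_γ
     = 9.8 × 13.6 + 0.5 × 9.39 × 3.3 × 9.78
     = 133.28 + 151.53 = 284.81 kPa.
Gross allowable pressure q_all = 284.81 / 2.5 = 113.92 kPa.
Allowable wall load = q_all × B = 113.92 × 3.3 = 375.94 kN per metre run.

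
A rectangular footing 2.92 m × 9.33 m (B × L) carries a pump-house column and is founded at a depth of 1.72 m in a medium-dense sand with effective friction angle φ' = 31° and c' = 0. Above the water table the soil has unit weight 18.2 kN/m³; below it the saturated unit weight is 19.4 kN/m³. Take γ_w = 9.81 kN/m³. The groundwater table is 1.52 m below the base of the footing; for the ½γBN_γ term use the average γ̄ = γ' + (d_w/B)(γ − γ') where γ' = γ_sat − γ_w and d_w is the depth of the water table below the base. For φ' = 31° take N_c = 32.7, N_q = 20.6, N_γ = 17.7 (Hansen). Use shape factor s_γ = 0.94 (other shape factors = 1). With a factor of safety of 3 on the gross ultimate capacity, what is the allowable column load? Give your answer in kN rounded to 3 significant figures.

Overburden at base level: q = 18.2 × 1.72 = 31.304 kPa.
The water table is 1.52 m below the base (< B = 2.92 m), so the ½γBN_γ term uses γ̄ = γ' + (d_w/B)(γ − γ') = 9.59 + (1.52/2.92)(18.2 − 9.59) = 14.072 kN/m³.
Surcharge term q·N_q = 31.304 × 20.6 = 644.86 kPa; self-weight term 0.5·γ·B·N_γ·s_γ = 0.5 × 14.072 × 2.92 × 17.7 × 0.94 = 341.83 kPa.
q_ult = 644.86 + 341.83 = 986.69 kPa.
Gross allowable pressure q_all = 986.69 / 3 = 328.9 kPa.
Footing area = 27.2436 m², so allowable column load = 328.9 × 27.2436 = 8960.3 kN.

P_all ≈ 8960 kN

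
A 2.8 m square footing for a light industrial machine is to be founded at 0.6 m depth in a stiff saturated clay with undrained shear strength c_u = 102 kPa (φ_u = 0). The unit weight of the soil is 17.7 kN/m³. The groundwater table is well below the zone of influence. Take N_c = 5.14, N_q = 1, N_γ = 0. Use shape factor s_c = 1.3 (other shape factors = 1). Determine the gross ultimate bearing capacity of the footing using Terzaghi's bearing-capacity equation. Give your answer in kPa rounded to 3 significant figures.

q_ult ≈ 692 kPa

Overburden at base level: q = 17.7 × 0.6 = 10.62 kPa.
Cohesion term c·N_c·s_c = 102 × 5.14 × 1.3 = 681.56 kPa; surcharge term q·N_q = 10.62 × 1 = 10.62 kPa.
q_ult = 681.56 + 10.62 = 692.18 kPa.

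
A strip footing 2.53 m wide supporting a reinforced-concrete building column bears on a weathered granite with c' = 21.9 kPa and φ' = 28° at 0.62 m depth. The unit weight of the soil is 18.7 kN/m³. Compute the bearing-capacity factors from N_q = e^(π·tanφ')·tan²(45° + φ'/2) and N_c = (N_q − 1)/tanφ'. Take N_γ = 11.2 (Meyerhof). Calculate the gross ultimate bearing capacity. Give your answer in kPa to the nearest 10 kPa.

tan28° = 0.5317, so N_q = e^(π×0.5317)·tan²(59°) = 5.314 × 2.77 = 14.72.
N_c = (14.72 − 1)/tan28° = 25.8.
Overburden at base level: q = 18.7 × 0.62 = 11.594 kPa.
Cohesion term c·N_c = 21.9 × 25.803 = 565.09 kPa; surcharge term q·N_q = 11.594 × 14.72 = 170.66 kPa; self-weight term 0.5·γ·B·N_γ = 0.5 × 18.7 × 2.53 × 11.2 = 264.94 kPa.
q_ult = 565.09 + 170.66 + 264.94 = 1000.7 kPa.

q_ult ≈ 1000 kPa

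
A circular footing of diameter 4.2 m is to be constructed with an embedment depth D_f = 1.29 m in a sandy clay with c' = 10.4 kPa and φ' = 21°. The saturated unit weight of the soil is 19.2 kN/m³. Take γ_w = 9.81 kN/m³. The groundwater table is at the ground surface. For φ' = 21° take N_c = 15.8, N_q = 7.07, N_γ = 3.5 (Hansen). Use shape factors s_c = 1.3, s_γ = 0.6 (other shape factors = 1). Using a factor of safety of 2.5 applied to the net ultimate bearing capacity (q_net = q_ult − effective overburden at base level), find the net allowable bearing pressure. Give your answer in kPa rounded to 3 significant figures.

With the water table at the surface the whole profile is submerged: γ' = 19.2 − 9.81 = 9.39 kN/m³, so q = γ'·D_f = 12.113 kPa; the same γ' applies in the ½γBN_γ term.
q_ult = c·N_c·s_c + q·N_q + 0.5·γ·B·N_γ·s_γ
     = 10.4 × 15.8 × 1.3 + 12.113 × 7.07 + 0.5 × 9.39 × 4.2 × 3.5 × 0.6
     = 213.62 + 85.64 + 41.41 = 340.67 kPa.
Net ultimate: q_net = 340.67 − 12.113 = 328.55 kPa.
q_all(net) = 328.55 / 2.5 = 131.42 kPa.

q_all(net) ≈ 131 kPa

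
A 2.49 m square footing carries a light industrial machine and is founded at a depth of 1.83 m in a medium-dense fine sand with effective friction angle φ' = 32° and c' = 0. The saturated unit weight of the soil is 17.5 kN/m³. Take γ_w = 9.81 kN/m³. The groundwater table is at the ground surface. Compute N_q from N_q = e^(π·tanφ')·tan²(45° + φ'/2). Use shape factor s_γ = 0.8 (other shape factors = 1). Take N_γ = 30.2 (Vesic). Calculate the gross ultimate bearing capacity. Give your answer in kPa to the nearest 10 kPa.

tan32° = 0.6249, so N_q = e^(π×0.6249)·tan²(61°) = 7.121 × 3.255 = 23.18.
γ' = 17.5 − 9.81 = 7.69 kN/m³ (submerged throughout). q = 7.69 × 1.83 = 14.073 kPa; the same γ' applies in the ½γBN_γ term.
q·N_q = 14.073 × 23.177 = 326.16 kPa
0.5·γ·B·N_γ·s_γ = 0.5 × 7.69 × 2.49 × 30.2 × 0.8 = 231.31 kPa
q_ult = 326.16 + 231.31 = 557.47 kPa.

q_ult ≈ 560 kPa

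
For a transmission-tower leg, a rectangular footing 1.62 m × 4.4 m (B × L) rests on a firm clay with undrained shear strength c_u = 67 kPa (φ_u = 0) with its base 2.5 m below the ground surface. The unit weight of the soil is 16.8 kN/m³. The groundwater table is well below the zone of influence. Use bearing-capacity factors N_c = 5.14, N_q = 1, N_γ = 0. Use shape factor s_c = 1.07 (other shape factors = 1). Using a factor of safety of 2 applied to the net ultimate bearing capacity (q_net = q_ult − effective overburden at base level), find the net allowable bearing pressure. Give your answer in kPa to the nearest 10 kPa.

q_all(net) ≈ 180 kPa

Overburden at base level: q = 16.8 × 2.5 = 42 kPa.
Cohesion term c·N_c·s_c = 67 × 5.14 × 1.07 = 368.49 kPa; surcharge term q·N_q = 42 × 1 = 42 kPa.
q_ult = 368.49 + 42 = 410.49 kPa.
Net ultimate: q_net = 410.49 − 42 = 368.49 kPa.
q_all(net) = 368.49 / 2 = 184.24 kPa.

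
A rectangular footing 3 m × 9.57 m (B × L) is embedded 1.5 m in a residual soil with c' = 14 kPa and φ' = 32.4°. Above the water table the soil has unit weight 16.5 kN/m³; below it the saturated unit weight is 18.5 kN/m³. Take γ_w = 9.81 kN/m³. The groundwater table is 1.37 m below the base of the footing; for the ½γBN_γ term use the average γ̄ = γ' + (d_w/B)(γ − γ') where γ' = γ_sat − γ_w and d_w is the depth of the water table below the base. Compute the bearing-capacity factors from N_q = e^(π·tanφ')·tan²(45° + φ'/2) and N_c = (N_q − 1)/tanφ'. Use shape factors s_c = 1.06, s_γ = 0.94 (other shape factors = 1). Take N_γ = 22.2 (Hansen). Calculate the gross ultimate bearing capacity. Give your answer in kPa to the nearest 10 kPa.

q_ult ≈ 1530 kPa

tan32.4° = 0.6346, so N_q = e^(π×0.6346)·tan²(61.2°) = 7.343 × 3.309 = 24.3.
N_c = (24.3 − 1)/tan32.4° = 36.71.
Overburden at base level: q = 16.5 × 1.5 = 24.75 kPa.
The water table is 1.37 m below the base (< B = 3 m), so the ½γBN_γ term uses γ̄ = γ' + (d_w/B)(γ − γ') = 8.69 + (1.37/3)(16.5 − 8.69) = 12.257 kN/m³.
Cohesion term c·N_c·s_c = 14 × 36.707 × 1.06 = 544.74 kPa; surcharge term q·N_q = 24.75 × 24.295 = 601.31 kPa; self-weight term 0.5·γ·B·N_γ·s_γ = 0.5 × 12.257 × 3 × 22.2 × 0.94 = 383.66 kPa.
q_ult = 544.74 + 601.31 + 383.66 = 1529.7 kPa.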